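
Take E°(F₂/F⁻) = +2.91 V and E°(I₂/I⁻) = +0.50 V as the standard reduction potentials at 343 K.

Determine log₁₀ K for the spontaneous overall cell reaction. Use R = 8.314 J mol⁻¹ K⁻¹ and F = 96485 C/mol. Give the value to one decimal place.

70.8

Cathode: F₂/F⁻; anode: I₂/I⁻. E°cell = (+2.91) − (+0.50) = +2.41 V, with n = 2.
ΔG° = −nFE° = −RT ln K, so ln K = nFE°/(RT) = (2)(96485)(+2.41) / ((8.314)(343)) = 163.081.
log₁₀ K = 163.081 / ln 10 = 70.8.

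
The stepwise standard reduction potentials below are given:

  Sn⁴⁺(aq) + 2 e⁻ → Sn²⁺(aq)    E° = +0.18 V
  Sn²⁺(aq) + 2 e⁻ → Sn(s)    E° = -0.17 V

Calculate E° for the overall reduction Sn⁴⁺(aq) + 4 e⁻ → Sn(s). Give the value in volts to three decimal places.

Standard free energies of sequential steps add: ΔG°₃ = ΔG°₁ + ΔG°₂, so n₃E°₃ = n₁E°₁ + n₂E°₂.
E°₃ = (2×+0.18 + 2×-0.17) / 4 = (+0.020) / 4 = +0.005 V.

+0.005 V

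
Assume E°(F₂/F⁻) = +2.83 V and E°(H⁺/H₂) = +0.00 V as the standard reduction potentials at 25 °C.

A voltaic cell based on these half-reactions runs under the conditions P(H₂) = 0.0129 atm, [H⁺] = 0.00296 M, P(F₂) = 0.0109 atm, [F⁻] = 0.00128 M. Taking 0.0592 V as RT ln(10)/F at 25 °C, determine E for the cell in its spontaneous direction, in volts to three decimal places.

+3.037 V

F₂/F⁻ is the cathode (higher E°), H⁺/H₂ the anode: E°cell = +2.83 − (+0.00) = +2.83 V, n = 2.
Overall: F₂(g) + H₂(g) → 2 F⁻(aq) + 2 H⁺(aq)
Q = [F⁻]^2·[H⁺]^2 / (P(F₂)·P(H₂)); log Q = -6.991.
E = E° − (0.0592/n) log Q = +2.83 − (0.0592/2)(-6.991) = +3.037 V.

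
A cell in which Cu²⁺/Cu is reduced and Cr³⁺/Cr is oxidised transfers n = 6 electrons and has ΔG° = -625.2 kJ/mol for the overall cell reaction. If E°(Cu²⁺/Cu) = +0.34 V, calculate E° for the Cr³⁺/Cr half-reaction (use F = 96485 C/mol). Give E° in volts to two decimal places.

-0.74 V

E°cell = −ΔG°/(nF) = −(-625.2×10³)/((6)(96485)) = +1.080 V.
Since Cu²⁺/Cu is the cathode and Cr³⁺/Cr the anode, E°cell = E°(Cu²⁺/Cu) − E°(Cr³⁺/Cr).
So E°(Cr³⁺/Cr) = E°(Cu²⁺/Cu) − E°cell = (+0.34) − (+1.080) = -0.74 V.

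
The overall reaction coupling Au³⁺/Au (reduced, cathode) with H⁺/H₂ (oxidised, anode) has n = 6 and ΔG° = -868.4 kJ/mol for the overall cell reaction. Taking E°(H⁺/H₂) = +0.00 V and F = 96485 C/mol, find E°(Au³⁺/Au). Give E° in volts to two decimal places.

+1.50 V

E°cell = −ΔG°/(nF) = −(-868.4×10³)/((6)(96485)) = +1.500 V.
Since Au³⁺/Au is the cathode and H⁺/H₂ the anode, E°cell = E°(Au³⁺/Au) − E°(H⁺/H₂).
So E°(Au³⁺/Au) = E°cell + E°(H⁺/H₂) = +1.500 + (+0.00) = +1.50 V.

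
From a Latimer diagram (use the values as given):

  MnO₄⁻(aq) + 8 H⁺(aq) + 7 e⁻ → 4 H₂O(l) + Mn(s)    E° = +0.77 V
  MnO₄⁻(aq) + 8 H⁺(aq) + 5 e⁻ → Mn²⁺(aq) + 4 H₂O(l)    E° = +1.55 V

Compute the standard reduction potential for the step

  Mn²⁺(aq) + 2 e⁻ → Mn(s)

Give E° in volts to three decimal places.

-1.180 V

Sequential free energies add, so n₃E°₃ = n₁E°₁ + n₂E°₂.
With n₃ = 7, and the known step contributing 5×(+1.55) V, the unknown satisfies 2·E° = 7×(+0.77) − 5×(+1.55) = -2.360.
E° = -2.360 / 2 = -1.180 V.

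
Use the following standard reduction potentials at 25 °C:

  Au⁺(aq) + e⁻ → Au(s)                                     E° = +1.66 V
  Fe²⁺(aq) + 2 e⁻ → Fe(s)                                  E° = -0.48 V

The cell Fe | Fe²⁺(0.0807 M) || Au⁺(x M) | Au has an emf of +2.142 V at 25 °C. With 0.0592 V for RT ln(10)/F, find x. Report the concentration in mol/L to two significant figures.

0.31 M

Au⁺/Au is the cathode, Fe²⁺/Fe the anode: E°cell = +2.14 V, n = 2.
Overall reaction: 2 Au⁺(aq) + Fe(s) → 2 Au(s) + Fe²⁺(aq); Q = [Fe²⁺]^1/[Au⁺]^2.
From E = E° − (0.0592/n) log Q: log Q = (E° − E)·n/0.0592 = (+2.14 − (+2.142))·2/0.0592 = -0.0676.
So 2·log[Au⁺] = 1·log(0.0807) − log Q = -1.0931 − (-0.0676) = -1.0255; log[Au⁺] = -1.0255 / 2 = -0.5128; [Au⁺] = 10^(-0.5128) ≈ 0.31 M.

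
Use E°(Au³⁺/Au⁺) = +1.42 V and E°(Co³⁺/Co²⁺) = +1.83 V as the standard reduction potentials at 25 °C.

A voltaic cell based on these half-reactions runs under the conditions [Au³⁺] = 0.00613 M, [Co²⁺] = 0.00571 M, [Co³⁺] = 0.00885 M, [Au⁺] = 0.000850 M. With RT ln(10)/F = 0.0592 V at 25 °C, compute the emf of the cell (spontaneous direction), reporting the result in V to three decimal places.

Co³⁺/Co²⁺ is the cathode (higher E°), Au³⁺/Au⁺ the anode: E°cell = +1.83 − (+1.42) = +0.41 V, n = 2.
Overall: 2 Co³⁺(aq) + Au⁺(aq) → 2 Co²⁺(aq) + Au³⁺(aq)
Q = [Co²⁺]^2·[Au³⁺] / ([Co³⁺]^2·[Au⁺]); log Q = 0.477.
E = E° − (0.0592/n) log Q = +0.41 − (0.0592/2)(0.477) = +0.396 V.

+0.396 V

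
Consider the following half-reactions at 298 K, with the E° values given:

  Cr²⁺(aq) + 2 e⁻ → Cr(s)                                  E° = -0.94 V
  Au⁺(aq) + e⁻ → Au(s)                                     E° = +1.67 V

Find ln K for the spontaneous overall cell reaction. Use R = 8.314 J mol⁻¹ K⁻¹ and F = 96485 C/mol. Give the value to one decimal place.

203.3

Cathode: Au⁺/Au; anode: Cr²⁺/Cr. E°cell = (+1.67) − (-0.94) = +2.61 V, with n = 2.
ΔG° = −nFE° = −RT ln K, so ln K = nFE°/(RT) = (2)(96485)(+2.61) / ((8.314)(298)) = 203.284.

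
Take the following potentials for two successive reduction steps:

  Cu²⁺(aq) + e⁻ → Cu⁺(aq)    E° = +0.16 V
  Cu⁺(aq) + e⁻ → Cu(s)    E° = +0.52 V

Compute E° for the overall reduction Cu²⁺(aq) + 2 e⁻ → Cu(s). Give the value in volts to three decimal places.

+0.340 V

Adding the free-energy changes (−nFE°) of the two steps gives −n₃FE°₃ = −n₁FE°₁ − n₂FE°₂.
E°₃ = (1×+0.16 + 1×+0.52) / 2 = (+0.680) / 2 = +0.340 V.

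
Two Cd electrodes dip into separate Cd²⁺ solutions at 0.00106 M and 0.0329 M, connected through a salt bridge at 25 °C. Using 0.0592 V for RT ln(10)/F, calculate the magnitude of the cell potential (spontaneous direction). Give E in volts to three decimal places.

For a concentration cell E°cell = 0. The 0.0329 M side is the cathode (reduction is favoured where [Cd²⁺] is higher).
With n = 2, E = −(0.0592/2) log([Cd²⁺]ₐₙ/[Cd²⁺]꜀ₐₜ) = −(0.0592/2) log(0.00106/0.0329) = −(0.0592/2)(-1.492) = +0.044 V.

+0.044 V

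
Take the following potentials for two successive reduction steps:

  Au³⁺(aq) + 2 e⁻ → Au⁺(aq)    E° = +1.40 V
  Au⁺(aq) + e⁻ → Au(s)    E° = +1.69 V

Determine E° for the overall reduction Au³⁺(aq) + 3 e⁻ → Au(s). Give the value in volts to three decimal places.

+1.497 V

Adding the free-energy changes (−nFE°) of the two steps gives −n₃FE°₃ = −n₁FE°₁ − n₂FE°₂.
E°₃ = (2×+1.40 + 1×+1.69) / 3 = (+4.490) / 3 = +1.497 V.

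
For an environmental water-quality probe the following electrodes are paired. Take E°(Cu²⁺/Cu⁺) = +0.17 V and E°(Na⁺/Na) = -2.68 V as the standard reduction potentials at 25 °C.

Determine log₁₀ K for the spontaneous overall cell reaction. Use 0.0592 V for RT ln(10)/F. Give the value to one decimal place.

48.1

Cathode: Cu²⁺/Cu⁺; anode: Na⁺/Na. E°cell = +2.85 V, n = 1.
log K = nE°cell / 0.0592 = (1)(+2.85) / 0.0592 = 48.1.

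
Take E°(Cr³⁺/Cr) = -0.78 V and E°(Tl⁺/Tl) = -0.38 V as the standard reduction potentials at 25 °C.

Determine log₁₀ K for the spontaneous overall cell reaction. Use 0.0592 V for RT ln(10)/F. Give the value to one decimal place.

20.3

Cathode: Tl⁺/Tl; anode: Cr³⁺/Cr. E°cell = +0.40 V, n = 3.
log K = nE°cell / 0.0592 = (3)(+0.40) / 0.0592 = 20.3.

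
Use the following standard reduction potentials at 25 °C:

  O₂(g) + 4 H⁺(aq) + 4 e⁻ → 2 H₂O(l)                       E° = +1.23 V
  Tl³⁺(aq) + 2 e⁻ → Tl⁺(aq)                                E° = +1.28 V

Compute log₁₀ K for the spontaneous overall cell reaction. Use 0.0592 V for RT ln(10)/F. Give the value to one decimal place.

3.4

Cathode: Tl³⁺/Tl⁺; anode: O₂/H₂O. E°cell = +0.05 V, n = 4.
log K = nE°cell / 0.0592 = (4)(+0.05) / 0.0592 = 3.4.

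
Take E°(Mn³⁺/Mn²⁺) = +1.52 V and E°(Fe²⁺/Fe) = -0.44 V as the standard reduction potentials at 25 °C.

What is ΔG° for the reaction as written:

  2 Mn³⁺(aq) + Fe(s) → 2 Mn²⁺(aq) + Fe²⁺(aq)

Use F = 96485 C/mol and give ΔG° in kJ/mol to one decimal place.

-378.2 kJ/mol

As written, Mn³⁺/Mn²⁺ is reduced (cathode) and Fe²⁺/Fe is oxidised (anode), so E°cell = (+1.52) − (-0.44) = +1.96 V.
Balancing electrons gives n = 2.
ΔG° = −nFE° = −(2)(96485)(+1.96) = -378,221 J = -378.2 kJ/mol.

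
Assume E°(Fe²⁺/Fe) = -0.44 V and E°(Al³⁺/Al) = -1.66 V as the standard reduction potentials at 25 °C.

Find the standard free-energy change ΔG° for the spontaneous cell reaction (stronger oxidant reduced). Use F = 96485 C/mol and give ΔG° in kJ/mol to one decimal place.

-706.3 kJ/mol

Fe²⁺/Fe (E° = -0.44 V) is the cathode; Al³⁺/Al (E° = -1.66 V) is the anode, so E°cell = +1.22 V.
Balancing electrons gives n = 6 (lcm of 2 and 3).
ΔG° = −nFE° = −(6)(96485)(+1.22) = -706,270 J = -706.3 kJ/mol.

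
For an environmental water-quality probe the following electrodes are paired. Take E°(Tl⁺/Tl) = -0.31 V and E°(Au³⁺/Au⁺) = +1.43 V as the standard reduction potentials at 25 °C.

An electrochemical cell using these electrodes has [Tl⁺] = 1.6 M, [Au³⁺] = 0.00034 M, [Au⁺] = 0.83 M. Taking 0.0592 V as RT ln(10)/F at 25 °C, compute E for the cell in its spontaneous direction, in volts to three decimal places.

Au³⁺/Au⁺ is the cathode (higher E°), Tl⁺/Tl the anode: E°cell = +1.43 − (-0.31) = +1.74 V, n = 2.
Overall: Au³⁺(aq) + 2 Tl(s) → Au⁺(aq) + 2 Tl⁺(aq)
Q = [Au⁺]·[Tl⁺]^2 / ([Au³⁺]); log Q = 3.796.
E = E° − (0.0592/n) log Q = +1.74 − (0.0592/2)(3.796) = +1.628 V.

+1.628 V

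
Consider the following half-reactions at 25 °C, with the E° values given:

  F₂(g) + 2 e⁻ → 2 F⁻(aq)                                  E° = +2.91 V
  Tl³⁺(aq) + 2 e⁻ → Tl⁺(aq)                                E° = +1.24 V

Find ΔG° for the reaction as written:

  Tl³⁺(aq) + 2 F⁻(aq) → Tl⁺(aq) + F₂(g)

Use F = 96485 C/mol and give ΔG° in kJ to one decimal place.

+322.3 kJ

As written, Tl³⁺/Tl⁺ is reduced (cathode) and F₂/F⁻ is oxidised (anode), so E°cell = (+1.24) − (+2.91) = -1.67 V.
Balancing electrons gives n = 2.
ΔG° = −nFE° = −(2)(96485)(-1.67) = 322,260 J = +322.3 kJ.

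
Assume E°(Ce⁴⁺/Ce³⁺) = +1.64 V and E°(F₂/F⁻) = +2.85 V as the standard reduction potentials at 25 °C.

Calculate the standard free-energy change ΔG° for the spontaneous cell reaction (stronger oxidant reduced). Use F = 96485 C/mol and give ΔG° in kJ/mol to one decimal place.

-233.5 kJ/mol

F₂/F⁻ (E° = +2.85 V) is the cathode; Ce⁴⁺/Ce³⁺ (E° = +1.64 V) is the anode, so E°cell = +1.21 V.
Balancing electrons gives n = 2 (lcm of 2 and 1).
ΔG° = −nFE° = −(2)(96485)(+1.21) = -233,494 J = -233.5 kJ/mol.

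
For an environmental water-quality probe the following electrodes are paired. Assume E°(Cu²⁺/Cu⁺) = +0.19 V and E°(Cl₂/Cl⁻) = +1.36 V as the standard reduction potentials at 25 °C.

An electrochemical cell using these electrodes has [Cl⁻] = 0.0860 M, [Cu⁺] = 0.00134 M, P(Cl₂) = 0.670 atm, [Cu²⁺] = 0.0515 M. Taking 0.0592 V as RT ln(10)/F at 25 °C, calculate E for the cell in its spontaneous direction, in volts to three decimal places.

+1.134 V

Cl₂/Cl⁻ is the cathode (higher E°), Cu²⁺/Cu⁺ the anode: E°cell = +1.36 − (+0.19) = +1.17 V, n = 2.
Overall: Cl₂(g) + 2 Cu⁺(aq) → 2 Cl⁻(aq) + 2 Cu²⁺(aq)
Q = [Cl⁻]^2·[Cu²⁺]^2 / (P(Cl₂)·[Cu⁺]^2); log Q = 1.212.
E = E° − (0.0592/n) log Q = +1.17 − (0.0592/2)(1.212) = +1.134 V.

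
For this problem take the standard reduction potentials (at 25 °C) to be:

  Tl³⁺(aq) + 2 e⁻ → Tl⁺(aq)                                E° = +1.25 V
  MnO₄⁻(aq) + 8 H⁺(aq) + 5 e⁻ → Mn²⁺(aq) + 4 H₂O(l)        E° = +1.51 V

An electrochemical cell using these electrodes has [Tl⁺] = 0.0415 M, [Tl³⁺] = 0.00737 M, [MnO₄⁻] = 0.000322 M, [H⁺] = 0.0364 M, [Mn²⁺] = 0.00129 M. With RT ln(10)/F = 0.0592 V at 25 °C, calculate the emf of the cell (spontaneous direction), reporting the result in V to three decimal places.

+0.139 V

MnO₄⁻/Mn²⁺ is the cathode (higher E°), Tl³⁺/Tl⁺ the anode: E°cell = +1.51 − (+1.25) = +0.26 V, n = 10.
Overall: 2 MnO₄⁻(aq) + 16 H⁺(aq) + 5 Tl⁺(aq) → 2 Mn²⁺(aq) + 8 H₂O(l) + 5 Tl³⁺(aq)
Q = [Mn²⁺]^2·[Tl³⁺]^5 / ([MnO₄⁻]^2·[H⁺]^16·[Tl⁺]^5); log Q = 20.475.
E = E° − (0.0592/n) log Q = +0.26 − (0.0592/10)(20.475) = +0.139 V.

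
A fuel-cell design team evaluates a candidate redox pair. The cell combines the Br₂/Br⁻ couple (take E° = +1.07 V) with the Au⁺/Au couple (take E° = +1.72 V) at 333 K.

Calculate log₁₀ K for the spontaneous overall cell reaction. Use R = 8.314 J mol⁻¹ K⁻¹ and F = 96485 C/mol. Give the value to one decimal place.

19.7

Cathode: Au⁺/Au; anode: Br₂/Br⁻. E°cell = (+1.72) − (+1.07) = +0.65 V, with n = 2.
ΔG° = −nFE° = −RT ln K, so ln K = nFE°/(RT) = (2)(96485)(+0.65) / ((8.314)(333)) = 45.305.
log₁₀ K = 45.305 / ln 10 = 19.7.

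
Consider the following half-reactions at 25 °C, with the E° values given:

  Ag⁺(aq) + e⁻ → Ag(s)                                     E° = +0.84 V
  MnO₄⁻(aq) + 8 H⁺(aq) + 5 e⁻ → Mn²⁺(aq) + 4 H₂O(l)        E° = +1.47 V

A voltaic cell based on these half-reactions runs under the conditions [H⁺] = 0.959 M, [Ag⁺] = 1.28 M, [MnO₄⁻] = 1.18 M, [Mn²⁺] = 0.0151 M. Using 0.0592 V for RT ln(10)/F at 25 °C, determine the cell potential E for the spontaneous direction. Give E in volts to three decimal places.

+0.644 V

MnO₄⁻/Mn²⁺ is the cathode (higher E°), Ag⁺/Ag the anode: E°cell = +1.47 − (+0.84) = +0.63 V, n = 5.
Overall: MnO₄⁻(aq) + 8 H⁺(aq) + 5 Ag(s) → Mn²⁺(aq) + 4 H₂O(l) + 5 Ag⁺(aq)
Q = [Mn²⁺]·[Ag⁺]^5 / ([MnO₄⁻]·[H⁺]^8); log Q = -1.211.
E = E° − (0.0592/n) log Q = +0.63 − (0.0592/5)(-1.211) = +0.644 V.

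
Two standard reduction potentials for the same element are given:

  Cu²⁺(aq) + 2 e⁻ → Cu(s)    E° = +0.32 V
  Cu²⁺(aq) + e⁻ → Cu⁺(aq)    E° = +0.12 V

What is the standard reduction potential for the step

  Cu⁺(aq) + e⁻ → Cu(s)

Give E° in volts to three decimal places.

Sequential free energies add, so n₃E°₃ = n₁E°₁ + n₂E°₂.
With n₃ = 2, and the known step contributing 1×(+0.12) V, the unknown satisfies 1·E° = 2×(+0.32) − 1×(+0.12) = +0.520.
E° = +0.520 / 1 = +0.520 V.

+0.520 V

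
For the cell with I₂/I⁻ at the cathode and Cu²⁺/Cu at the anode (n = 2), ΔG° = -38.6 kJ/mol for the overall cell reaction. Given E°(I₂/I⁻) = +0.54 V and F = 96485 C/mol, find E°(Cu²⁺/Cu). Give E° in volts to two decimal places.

+0.34 V

E°cell = −ΔG°/(nF) = −(-38.6×10³)/((2)(96485)) = +0.200 V.
Since I₂/I⁻ is the cathode and Cu²⁺/Cu the anode, E°cell = E°(I₂/I⁻) − E°(Cu²⁺/Cu).
So E°(Cu²⁺/Cu) = E°(I₂/I⁻) − E°cell = (+0.54) − (+0.200) = +0.34 V.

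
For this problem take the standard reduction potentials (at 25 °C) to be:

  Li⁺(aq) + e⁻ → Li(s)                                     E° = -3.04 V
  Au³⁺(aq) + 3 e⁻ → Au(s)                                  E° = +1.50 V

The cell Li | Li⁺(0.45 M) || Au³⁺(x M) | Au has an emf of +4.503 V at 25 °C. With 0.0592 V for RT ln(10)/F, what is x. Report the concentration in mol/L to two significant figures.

Au³⁺/Au is the cathode, Li⁺/Li the anode: E°cell = +4.54 V, n = 3.
Overall reaction: Au³⁺(aq) + 3 Li(s) → Au(s) + 3 Li⁺(aq); Q = [Li⁺]^3/[Au³⁺]^1.
From E = E° − (0.0592/n) log Q: log Q = (E° − E)·n/0.0592 = (+4.54 − (+4.503))·3/0.0592 = 1.8750.
So 1·log[Au³⁺] = 3·log(0.45) − log Q = -1.0404 − (1.8750) = -2.9154; [Au³⁺] = 10^(-2.9154) ≈ 0.0012 M.

0.0012 M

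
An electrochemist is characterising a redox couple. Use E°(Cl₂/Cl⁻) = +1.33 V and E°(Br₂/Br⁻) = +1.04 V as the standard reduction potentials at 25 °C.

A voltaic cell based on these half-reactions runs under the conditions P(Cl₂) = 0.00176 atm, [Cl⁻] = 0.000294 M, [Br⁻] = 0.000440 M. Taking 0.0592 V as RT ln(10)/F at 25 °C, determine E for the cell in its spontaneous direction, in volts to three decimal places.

Cl₂/Cl⁻ is the cathode (higher E°), Br₂/Br⁻ the anode: E°cell = +1.33 − (+1.04) = +0.29 V, n = 2.
Overall: Cl₂(g) + 2 Br⁻(aq) → 2 Cl⁻(aq) + Br₂(l)
Q = [Cl⁻]^2 / (P(Cl₂)·[Br⁻]^2); log Q = 2.404.
E = E° − (0.0592/n) log Q = +0.29 − (0.0592/2)(2.404) = +0.219 V.

+0.219 V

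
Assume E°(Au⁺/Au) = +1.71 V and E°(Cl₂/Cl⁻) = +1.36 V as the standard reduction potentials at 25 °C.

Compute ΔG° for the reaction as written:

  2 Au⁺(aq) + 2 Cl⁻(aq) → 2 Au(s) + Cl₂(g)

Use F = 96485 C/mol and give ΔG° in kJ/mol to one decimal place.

-67.5 kJ/mol

As written, Au⁺/Au is reduced (cathode) and Cl₂/Cl⁻ is oxidised (anode), so E°cell = (+1.71) − (+1.36) = +0.35 V.
Balancing electrons gives n = 2.
ΔG° = −nFE° = −(2)(96485)(+0.35) = -67,540 J = -67.5 kJ/mol.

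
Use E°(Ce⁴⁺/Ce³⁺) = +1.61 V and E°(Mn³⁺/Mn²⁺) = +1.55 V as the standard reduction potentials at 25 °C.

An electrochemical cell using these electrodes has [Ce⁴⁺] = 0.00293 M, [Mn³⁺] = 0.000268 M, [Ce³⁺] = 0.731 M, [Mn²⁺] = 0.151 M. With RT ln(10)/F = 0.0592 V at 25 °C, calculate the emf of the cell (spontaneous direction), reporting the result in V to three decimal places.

+0.081 V

Ce⁴⁺/Ce³⁺ is the cathode (higher E°), Mn³⁺/Mn²⁺ the anode: E°cell = +1.61 − (+1.55) = +0.06 V, n = 1.
Overall: Ce⁴⁺(aq) + Mn²⁺(aq) → Ce³⁺(aq) + Mn³⁺(aq)
Q = [Ce³⁺]·[Mn³⁺] / ([Ce⁴⁺]·[Mn²⁺]); log Q = -0.354.
E = E° − (0.0592/n) log Q = +0.06 − (0.0592/1)(-0.354) = +0.081 V.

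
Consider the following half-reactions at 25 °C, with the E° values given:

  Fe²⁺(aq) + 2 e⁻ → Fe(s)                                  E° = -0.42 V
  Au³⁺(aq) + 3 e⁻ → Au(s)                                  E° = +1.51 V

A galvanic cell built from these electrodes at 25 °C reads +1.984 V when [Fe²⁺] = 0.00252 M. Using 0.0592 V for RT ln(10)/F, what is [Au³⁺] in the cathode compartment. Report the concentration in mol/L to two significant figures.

0.069 M

Au³⁺/Au is the cathode, Fe²⁺/Fe the anode: E°cell = +1.93 V, n = 6.
Overall reaction: 2 Au³⁺(aq) + 3 Fe(s) → 2 Au(s) + 3 Fe²⁺(aq); Q = [Fe²⁺]^3/[Au³⁺]^2.
From E = E° − (0.0592/n) log Q: log Q = (E° − E)·n/0.0592 = (+1.93 − (+1.984))·6/0.0592 = -5.4730.
So 2·log[Au³⁺] = 3·log(0.00252) − log Q = -7.7958 − (-5.4730) = -2.3228; log[Au³⁺] = -2.3228 / 2 = -1.1614; [Au³⁺] = 10^(-1.1614) ≈ 0.069 M.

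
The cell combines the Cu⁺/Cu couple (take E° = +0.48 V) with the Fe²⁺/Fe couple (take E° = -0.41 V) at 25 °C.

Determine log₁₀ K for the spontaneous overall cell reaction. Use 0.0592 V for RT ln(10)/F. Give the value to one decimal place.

Cathode: Cu⁺/Cu; anode: Fe²⁺/Fe. E°cell = +0.89 V, n = 2.
log K = nE°cell / 0.0592 = (2)(+0.89) / 0.0592 = 30.1.

30.1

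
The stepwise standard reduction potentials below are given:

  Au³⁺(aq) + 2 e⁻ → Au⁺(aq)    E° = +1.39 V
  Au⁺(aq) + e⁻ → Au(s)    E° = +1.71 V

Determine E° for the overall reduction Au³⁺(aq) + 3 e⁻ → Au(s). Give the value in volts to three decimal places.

+1.497 V

Adding the free-energy changes (−nFE°) of the two steps gives −n₃FE°₃ = −n₁FE°₁ − n₂FE°₂.
E°₃ = (2×+1.39 + 1×+1.71) / 3 = (+4.490) / 3 = +1.497 V.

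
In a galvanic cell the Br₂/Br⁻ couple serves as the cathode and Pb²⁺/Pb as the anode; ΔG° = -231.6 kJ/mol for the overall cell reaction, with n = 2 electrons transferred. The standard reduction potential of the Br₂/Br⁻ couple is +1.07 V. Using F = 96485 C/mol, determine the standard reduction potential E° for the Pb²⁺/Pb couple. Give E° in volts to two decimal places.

-0.13 V

E°cell = −ΔG°/(nF) = −(-231.6×10³)/((2)(96485)) = +1.200 V.
Since Br₂/Br⁻ is the cathode and Pb²⁺/Pb the anode, E°cell = E°(Br₂/Br⁻) − E°(Pb²⁺/Pb).
So E°(Pb²⁺/Pb) = E°(Br₂/Br⁻) − E°cell = (+1.07) − (+1.200) = -0.13 V.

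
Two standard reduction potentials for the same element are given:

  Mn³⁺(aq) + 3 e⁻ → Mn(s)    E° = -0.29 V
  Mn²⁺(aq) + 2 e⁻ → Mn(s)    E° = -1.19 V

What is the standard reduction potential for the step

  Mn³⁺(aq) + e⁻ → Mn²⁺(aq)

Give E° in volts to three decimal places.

+1.510 V

Sequential free energies add, so n₃E°₃ = n₁E°₁ + n₂E°₂.
With n₃ = 3, and the known step contributing 2×(-1.19) V, the unknown satisfies 1·E° = 3×(-0.29) − 2×(-1.19) = +1.510.
E° = +1.510 / 1 = +1.510 V.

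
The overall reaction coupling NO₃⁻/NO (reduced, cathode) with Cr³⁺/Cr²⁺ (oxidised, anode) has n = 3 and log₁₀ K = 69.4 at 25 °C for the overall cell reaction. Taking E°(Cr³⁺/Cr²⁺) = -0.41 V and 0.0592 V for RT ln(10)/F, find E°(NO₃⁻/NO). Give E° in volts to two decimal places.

+0.96 V

E°cell = (0.0592/n)·log K = (0.0592/3)(69.4) = +1.369 V.
Since NO₃⁻/NO is the cathode and Cr³⁺/Cr²⁺ the anode, E°cell = E°(NO₃⁻/NO) − E°(Cr³⁺/Cr²⁺).
So E°(NO₃⁻/NO) = E°cell + E°(Cr³⁺/Cr²⁺) = +1.369 + (-0.41) = +0.96 V.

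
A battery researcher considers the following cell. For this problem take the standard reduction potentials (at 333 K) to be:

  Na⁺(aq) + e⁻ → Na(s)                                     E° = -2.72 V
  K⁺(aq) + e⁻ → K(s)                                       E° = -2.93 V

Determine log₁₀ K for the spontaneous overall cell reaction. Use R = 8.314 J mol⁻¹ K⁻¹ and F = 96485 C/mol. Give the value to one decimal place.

Cathode: Na⁺/Na; anode: K⁺/K. E°cell = (-2.72) − (-2.93) = +0.21 V, with n = 1.
ΔG° = −nFE° = −RT ln K, so ln K = nFE°/(RT) = (1)(96485)(+0.21) / ((8.314)(333)) = 7.319.
log₁₀ K = 7.319 / ln 10 = 3.2.

3.2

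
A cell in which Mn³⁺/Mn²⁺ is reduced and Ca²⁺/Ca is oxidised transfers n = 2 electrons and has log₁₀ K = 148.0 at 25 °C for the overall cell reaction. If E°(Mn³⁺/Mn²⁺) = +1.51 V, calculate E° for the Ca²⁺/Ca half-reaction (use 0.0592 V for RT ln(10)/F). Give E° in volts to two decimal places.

-2.87 V

E°cell = (0.0592/n)·log K = (0.0592/2)(148.0) = +4.381 V.
Since Mn³⁺/Mn²⁺ is the cathode and Ca²⁺/Ca the anode, E°cell = E°(Mn³⁺/Mn²⁺) − E°(Ca²⁺/Ca).
So E°(Ca²⁺/Ca) = E°(Mn³⁺/Mn²⁺) − E°cell = (+1.51) − (+4.381) = -2.87 V.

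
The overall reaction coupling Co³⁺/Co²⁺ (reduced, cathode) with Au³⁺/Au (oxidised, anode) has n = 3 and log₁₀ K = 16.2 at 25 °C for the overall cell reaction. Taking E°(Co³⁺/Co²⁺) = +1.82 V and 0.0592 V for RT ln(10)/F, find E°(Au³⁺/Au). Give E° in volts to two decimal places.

E°cell = (0.0592/n)·log K = (0.0592/3)(16.2) = +0.320 V.
Since Co³⁺/Co²⁺ is the cathode and Au³⁺/Au the anode, E°cell = E°(Co³⁺/Co²⁺) − E°(Au³⁺/Au).
So E°(Au³⁺/Au) = E°(Co³⁺/Co²⁺) − E°cell = (+1.82) − (+0.320) = +1.50 V.

+1.50 V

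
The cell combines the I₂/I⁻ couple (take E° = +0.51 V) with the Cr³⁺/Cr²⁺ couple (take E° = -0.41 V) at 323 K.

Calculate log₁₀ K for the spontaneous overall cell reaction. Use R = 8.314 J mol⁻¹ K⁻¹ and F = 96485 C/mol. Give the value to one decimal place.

Cathode: I₂/I⁻; anode: Cr³⁺/Cr²⁺. E°cell = (+0.51) − (-0.41) = +0.92 V, with n = 2.
ΔG° = −nFE° = −RT ln K, so ln K = nFE°/(RT) = (2)(96485)(+0.92) / ((8.314)(323)) = 66.110.
log₁₀ K = 66.110 / ln 10 = 28.7.

28.7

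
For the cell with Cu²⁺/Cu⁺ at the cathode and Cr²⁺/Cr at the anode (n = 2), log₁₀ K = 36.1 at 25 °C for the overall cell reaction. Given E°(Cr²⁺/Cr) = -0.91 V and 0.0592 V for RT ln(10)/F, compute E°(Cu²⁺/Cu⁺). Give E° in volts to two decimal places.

E°cell = (0.0592/n)·log K = (0.0592/2)(36.1) = +1.069 V.
Since Cu²⁺/Cu⁺ is the cathode and Cr²⁺/Cr the anode, E°cell = E°(Cu²⁺/Cu⁺) − E°(Cr²⁺/Cr).
So E°(Cu²⁺/Cu⁺) = E°cell + E°(Cr²⁺/Cr) = +1.069 + (-0.91) = +0.16 V.

+0.16 V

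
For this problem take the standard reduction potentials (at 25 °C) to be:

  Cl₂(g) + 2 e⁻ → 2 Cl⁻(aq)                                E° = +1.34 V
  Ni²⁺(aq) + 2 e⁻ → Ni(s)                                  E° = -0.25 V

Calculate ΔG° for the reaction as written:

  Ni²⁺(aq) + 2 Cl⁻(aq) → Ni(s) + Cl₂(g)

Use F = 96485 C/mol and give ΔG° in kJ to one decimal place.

As written, Ni²⁺/Ni is reduced (cathode) and Cl₂/Cl⁻ is oxidised (anode), so E°cell = (-0.25) − (+1.34) = -1.59 V.
Balancing electrons gives n = 2.
ΔG° = −nFE° = −(2)(96485)(-1.59) = 306,822 J = +306.8 kJ.

+306.8 kJ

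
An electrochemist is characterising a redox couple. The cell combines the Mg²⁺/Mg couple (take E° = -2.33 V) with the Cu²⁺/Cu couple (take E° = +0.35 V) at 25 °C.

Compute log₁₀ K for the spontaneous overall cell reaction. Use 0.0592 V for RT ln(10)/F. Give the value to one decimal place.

90.5

Cathode: Cu²⁺/Cu; anode: Mg²⁺/Mg. E°cell = +2.68 V, n = 2.
log K = nE°cell / 0.0592 = (2)(+2.68) / 0.0592 = 90.5.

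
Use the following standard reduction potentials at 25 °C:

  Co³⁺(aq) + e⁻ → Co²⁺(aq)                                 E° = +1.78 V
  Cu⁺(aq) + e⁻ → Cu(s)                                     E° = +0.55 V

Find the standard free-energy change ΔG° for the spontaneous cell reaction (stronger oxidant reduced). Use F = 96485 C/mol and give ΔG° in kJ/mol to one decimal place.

Co³⁺/Co²⁺ (E° = +1.78 V) is the cathode; Cu⁺/Cu (E° = +0.55 V) is the anode, so E°cell = +1.23 V.
Balancing electrons gives n = 1 (lcm of 1 and 1).
ΔG° = −nFE° = −(1)(96485)(+1.23) = -118,677 J = -118.7 kJ/mol.

-118.7 kJ/mol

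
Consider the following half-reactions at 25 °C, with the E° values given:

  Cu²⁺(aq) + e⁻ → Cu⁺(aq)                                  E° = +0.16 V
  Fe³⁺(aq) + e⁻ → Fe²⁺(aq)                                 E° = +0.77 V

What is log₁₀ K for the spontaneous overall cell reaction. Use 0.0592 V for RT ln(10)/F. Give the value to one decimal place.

10.3

Cathode: Fe³⁺/Fe²⁺; anode: Cu²⁺/Cu⁺. E°cell = +0.61 V, n = 1.
log K = nE°cell / 0.0592 = (1)(+0.61) / 0.0592 = 10.3.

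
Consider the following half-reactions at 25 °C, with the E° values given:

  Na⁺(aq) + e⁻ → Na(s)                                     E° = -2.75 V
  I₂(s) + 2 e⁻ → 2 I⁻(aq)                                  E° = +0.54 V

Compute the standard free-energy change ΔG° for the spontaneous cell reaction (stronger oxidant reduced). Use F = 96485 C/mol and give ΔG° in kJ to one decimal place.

-634.9 kJ

I₂/I⁻ (E° = +0.54 V) is the cathode; Na⁺/Na (E° = -2.75 V) is the anode, so E°cell = +3.29 V.
Balancing electrons gives n = 2 (lcm of 2 and 1).
ΔG° = −nFE° = −(2)(96485)(+3.29) = -634,871 J = -634.9 kJ.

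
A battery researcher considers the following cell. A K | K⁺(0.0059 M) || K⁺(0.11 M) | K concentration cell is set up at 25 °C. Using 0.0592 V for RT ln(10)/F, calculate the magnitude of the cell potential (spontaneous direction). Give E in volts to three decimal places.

For a concentration cell E°cell = 0. The 0.11 M side is the cathode (reduction is favoured where [K⁺] is higher).
With n = 1, E = −(0.0592/1) log([K⁺]ₐₙ/[K⁺]꜀ₐₜ) = −(0.0592/1) log(0.0059/0.11) = −(0.0592/1)(-1.271) = +0.075 V.

+0.075 V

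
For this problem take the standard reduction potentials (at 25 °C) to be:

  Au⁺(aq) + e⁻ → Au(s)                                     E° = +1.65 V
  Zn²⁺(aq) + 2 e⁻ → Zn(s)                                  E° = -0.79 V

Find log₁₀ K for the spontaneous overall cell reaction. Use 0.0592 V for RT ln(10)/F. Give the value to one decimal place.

Cathode: Au⁺/Au; anode: Zn²⁺/Zn. E°cell = +2.44 V, n = 2.
log K = nE°cell / 0.0592 = (2)(+2.44) / 0.0592 = 82.4.

82.4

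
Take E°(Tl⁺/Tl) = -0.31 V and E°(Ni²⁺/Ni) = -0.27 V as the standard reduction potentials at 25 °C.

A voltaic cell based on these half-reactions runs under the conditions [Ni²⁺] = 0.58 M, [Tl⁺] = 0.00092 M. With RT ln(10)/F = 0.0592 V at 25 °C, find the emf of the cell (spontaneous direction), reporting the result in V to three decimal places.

Ni²⁺/Ni is the cathode (higher E°), Tl⁺/Tl the anode: E°cell = -0.27 − (-0.31) = +0.04 V, n = 2.
Overall: Ni²⁺(aq) + 2 Tl(s) → Ni(s) + 2 Tl⁺(aq)
Q = [Tl⁺]^2 / ([Ni²⁺]); log Q = -5.836.
E = E° − (0.0592/n) log Q = +0.04 − (0.0592/2)(-5.836) = +0.213 V.

+0.213 V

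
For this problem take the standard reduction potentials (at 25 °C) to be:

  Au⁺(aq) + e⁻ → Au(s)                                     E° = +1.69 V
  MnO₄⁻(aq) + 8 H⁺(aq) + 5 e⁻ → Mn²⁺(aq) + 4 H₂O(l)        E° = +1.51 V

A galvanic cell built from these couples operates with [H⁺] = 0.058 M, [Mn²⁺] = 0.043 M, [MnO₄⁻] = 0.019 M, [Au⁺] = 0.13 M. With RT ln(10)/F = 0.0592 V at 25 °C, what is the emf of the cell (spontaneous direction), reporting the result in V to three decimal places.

Au⁺/Au is the cathode (higher E°), MnO₄⁻/Mn²⁺ the anode: E°cell = +1.69 − (+1.51) = +0.18 V, n = 5.
Overall: 5 Au⁺(aq) + Mn²⁺(aq) + 4 H₂O(l) → 5 Au(s) + MnO₄⁻(aq) + 8 H⁺(aq)
Q = [MnO₄⁻]·[H⁺]^8 / ([Au⁺]^5·[Mn²⁺]); log Q = -5.817.
E = E° − (0.0592/n) log Q = +0.18 − (0.0592/5)(-5.817) = +0.249 V.

+0.249 V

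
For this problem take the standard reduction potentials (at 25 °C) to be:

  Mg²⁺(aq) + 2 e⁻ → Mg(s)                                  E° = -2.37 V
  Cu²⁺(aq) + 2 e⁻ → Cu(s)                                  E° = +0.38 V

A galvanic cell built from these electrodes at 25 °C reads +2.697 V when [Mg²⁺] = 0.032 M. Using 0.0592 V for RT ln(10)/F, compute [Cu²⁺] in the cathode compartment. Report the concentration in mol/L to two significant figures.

0.00052 M

Cu²⁺/Cu is the cathode, Mg²⁺/Mg the anode: E°cell = +2.75 V, n = 2.
Overall reaction: Cu²⁺(aq) + Mg(s) → Cu(s) + Mg²⁺(aq); Q = [Mg²⁺]^1/[Cu²⁺]^1.
From E = E° − (0.0592/n) log Q: log Q = (E° − E)·n/0.0592 = (+2.75 − (+2.697))·2/0.0592 = 1.7905.
So 1·log[Cu²⁺] = 1·log(0.032) − log Q = -1.4949 − (1.7905) = -3.2854; [Cu²⁺] = 10^(-3.2854) ≈ 0.00052 M.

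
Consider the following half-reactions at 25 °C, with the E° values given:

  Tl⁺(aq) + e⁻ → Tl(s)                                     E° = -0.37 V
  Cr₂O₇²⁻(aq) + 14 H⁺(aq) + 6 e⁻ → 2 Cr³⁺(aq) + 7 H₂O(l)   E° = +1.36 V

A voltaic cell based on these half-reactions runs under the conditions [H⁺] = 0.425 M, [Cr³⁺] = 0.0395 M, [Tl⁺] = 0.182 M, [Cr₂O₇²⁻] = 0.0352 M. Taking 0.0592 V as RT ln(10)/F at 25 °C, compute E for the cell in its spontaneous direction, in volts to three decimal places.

+1.736 V

Cr₂O₇²⁻/Cr³⁺ is the cathode (higher E°), Tl⁺/Tl the anode: E°cell = +1.36 − (-0.37) = +1.73 V, n = 6.
Overall: Cr₂O₇²⁻(aq) + 14 H⁺(aq) + 6 Tl(s) → 2 Cr³⁺(aq) + 7 H₂O(l) + 6 Tl⁺(aq)
Q = [Cr³⁺]^2·[Tl⁺]^6 / ([Cr₂O₇²⁻]·[H⁺]^14); log Q = -0.590.
E = E° − (0.0592/n) log Q = +1.73 − (0.0592/6)(-0.590) = +1.736 V.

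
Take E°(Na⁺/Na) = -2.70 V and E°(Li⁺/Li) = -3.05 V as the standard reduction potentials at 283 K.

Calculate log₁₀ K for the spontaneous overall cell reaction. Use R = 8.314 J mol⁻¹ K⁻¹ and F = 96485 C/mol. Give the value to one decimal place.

Cathode: Na⁺/Na; anode: Li⁺/Li. E°cell = (-2.70) − (-3.05) = +0.35 V, with n = 1.
ΔG° = −nFE° = −RT ln K, so ln K = nFE°/(RT) = (1)(96485)(+0.35) / ((8.314)(283)) = 14.353.
log₁₀ K = 14.353 / ln 10 = 6.2.

6.2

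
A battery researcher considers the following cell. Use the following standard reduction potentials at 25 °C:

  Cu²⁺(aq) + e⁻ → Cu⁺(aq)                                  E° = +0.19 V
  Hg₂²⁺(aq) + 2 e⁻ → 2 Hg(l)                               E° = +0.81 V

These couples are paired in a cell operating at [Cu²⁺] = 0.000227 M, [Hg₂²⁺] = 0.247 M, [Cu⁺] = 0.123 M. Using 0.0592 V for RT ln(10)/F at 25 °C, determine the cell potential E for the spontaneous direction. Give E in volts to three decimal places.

+0.764 V

Hg₂²⁺/Hg is the cathode (higher E°), Cu²⁺/Cu⁺ the anode: E°cell = +0.81 − (+0.19) = +0.62 V, n = 2.
Overall: Hg₂²⁺(aq) + 2 Cu⁺(aq) → 2 Hg(l) + 2 Cu²⁺(aq)
Q = [Cu²⁺]^2 / ([Hg₂²⁺]·[Cu⁺]^2); log Q = -4.860.
E = E° − (0.0592/n) log Q = +0.62 − (0.0592/2)(-4.860) = +0.764 V.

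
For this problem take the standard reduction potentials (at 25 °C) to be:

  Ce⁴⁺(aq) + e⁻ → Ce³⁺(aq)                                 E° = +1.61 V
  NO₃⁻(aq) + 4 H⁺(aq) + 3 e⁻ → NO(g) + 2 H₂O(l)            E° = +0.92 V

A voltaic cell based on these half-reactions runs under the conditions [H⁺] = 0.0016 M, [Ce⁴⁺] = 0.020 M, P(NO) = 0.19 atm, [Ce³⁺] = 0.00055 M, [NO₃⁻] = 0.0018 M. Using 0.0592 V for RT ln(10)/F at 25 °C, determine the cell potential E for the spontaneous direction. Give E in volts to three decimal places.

Ce⁴⁺/Ce³⁺ is the cathode (higher E°), NO₃⁻/NO the anode: E°cell = +1.61 − (+0.92) = +0.69 V, n = 3.
Overall: 3 Ce⁴⁺(aq) + NO(g) + 2 H₂O(l) → 3 Ce³⁺(aq) + NO₃⁻(aq) + 4 H⁺(aq)
Q = [Ce³⁺]^3·[NO₃⁻]·[H⁺]^4 / ([Ce⁴⁺]^3·P(NO)); log Q = -17.889.
E = E° − (0.0592/n) log Q = +0.69 − (0.0592/3)(-17.889) = +1.043 V.

+1.043 V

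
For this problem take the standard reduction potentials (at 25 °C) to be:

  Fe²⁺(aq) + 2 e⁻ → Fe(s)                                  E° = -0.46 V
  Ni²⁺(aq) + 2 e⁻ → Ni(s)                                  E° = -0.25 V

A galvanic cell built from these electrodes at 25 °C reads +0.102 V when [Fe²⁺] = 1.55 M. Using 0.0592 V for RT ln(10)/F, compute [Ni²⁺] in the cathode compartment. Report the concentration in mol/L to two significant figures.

Ni²⁺/Ni is the cathode, Fe²⁺/Fe the anode: E°cell = +0.21 V, n = 2.
Overall reaction: Ni²⁺(aq) + Fe(s) → Ni(s) + Fe²⁺(aq); Q = [Fe²⁺]^1/[Ni²⁺]^1.
From E = E° − (0.0592/n) log Q: log Q = (E° − E)·n/0.0592 = (+0.21 − (+0.102))·2/0.0592 = 3.6486.
So 1·log[Ni²⁺] = 1·log(1.55) − log Q = 0.1903 − (3.6486) = -3.4583; [Ni²⁺] = 10^(-3.4583) ≈ 0.00035 M.

0.00035 M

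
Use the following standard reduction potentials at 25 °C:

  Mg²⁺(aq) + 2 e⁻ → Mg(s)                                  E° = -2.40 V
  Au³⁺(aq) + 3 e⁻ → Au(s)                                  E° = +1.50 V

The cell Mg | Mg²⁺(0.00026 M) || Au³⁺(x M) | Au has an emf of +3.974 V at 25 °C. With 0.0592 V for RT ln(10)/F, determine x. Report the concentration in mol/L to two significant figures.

0.024 M

Au³⁺/Au is the cathode, Mg²⁺/Mg the anode: E°cell = +3.90 V, n = 6.
Overall reaction: 2 Au³⁺(aq) + 3 Mg(s) → 2 Au(s) + 3 Mg²⁺(aq); Q = [Mg²⁺]^3/[Au³⁺]^2.
From E = E° − (0.0592/n) log Q: log Q = (E° − E)·n/0.0592 = (+3.90 − (+3.974))·6/0.0592 = -7.5000.
So 2·log[Au³⁺] = 3·log(0.00026) − log Q = -10.7551 − (-7.5000) = -3.2551; log[Au³⁺] = -3.2551 / 2 = -1.6276; [Au³⁺] = 10^(-1.6276) ≈ 0.024 M.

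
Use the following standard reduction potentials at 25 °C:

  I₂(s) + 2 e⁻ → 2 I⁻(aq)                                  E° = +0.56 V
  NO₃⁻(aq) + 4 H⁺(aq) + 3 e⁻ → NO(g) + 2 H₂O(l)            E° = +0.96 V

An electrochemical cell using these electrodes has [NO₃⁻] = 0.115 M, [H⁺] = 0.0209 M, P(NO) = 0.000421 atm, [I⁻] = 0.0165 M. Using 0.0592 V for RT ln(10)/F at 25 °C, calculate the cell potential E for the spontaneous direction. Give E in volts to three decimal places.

+0.210 V

NO₃⁻/NO is the cathode (higher E°), I₂/I⁻ the anode: E°cell = +0.96 − (+0.56) = +0.40 V, n = 6.
Overall: 2 NO₃⁻(aq) + 8 H⁺(aq) + 6 I⁻(aq) → 2 NO(g) + 4 H₂O(l) + 3 I₂(s)
Q = P(NO)^2 / ([NO₃⁻]^2·[H⁺]^8·[I⁻]^6); log Q = 19.261.
E = E° − (0.0592/n) log Q = +0.40 − (0.0592/6)(19.261) = +0.210 V.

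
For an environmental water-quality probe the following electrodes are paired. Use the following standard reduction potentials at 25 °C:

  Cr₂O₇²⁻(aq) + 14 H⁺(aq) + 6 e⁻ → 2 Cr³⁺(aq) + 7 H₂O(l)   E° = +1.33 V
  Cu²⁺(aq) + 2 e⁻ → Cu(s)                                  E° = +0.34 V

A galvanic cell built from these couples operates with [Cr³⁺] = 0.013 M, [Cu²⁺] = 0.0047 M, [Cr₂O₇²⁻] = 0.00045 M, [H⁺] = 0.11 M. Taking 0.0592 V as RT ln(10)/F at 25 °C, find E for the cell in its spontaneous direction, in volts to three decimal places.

Cr₂O₇²⁻/Cr³⁺ is the cathode (higher E°), Cu²⁺/Cu the anode: E°cell = +1.33 − (+0.34) = +0.99 V, n = 6.
Overall: Cr₂O₇²⁻(aq) + 14 H⁺(aq) + 3 Cu(s) → 2 Cr³⁺(aq) + 7 H₂O(l) + 3 Cu²⁺(aq)
Q = [Cr³⁺]^2·[Cu²⁺]^3 / ([Cr₂O₇²⁻]·[H⁺]^14); log Q = 6.011.
E = E° − (0.0592/n) log Q = +0.99 − (0.0592/6)(6.011) = +0.931 V.

+0.931 V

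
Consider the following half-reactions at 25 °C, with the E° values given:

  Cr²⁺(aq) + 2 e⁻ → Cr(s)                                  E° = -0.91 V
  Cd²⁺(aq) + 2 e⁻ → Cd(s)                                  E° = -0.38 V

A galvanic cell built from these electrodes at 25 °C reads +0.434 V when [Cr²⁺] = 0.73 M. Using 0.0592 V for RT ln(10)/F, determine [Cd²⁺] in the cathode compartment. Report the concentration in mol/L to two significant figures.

0.00042 M

Cd²⁺/Cd is the cathode, Cr²⁺/Cr the anode: E°cell = +0.53 V, n = 2.
Overall reaction: Cd²⁺(aq) + Cr(s) → Cd(s) + Cr²⁺(aq); Q = [Cr²⁺]^1/[Cd²⁺]^1.
From E = E° − (0.0592/n) log Q: log Q = (E° − E)·n/0.0592 = (+0.53 − (+0.434))·2/0.0592 = 3.2432.
So 1·log[Cd²⁺] = 1·log(0.73) − log Q = -0.1367 − (3.2432) = -3.3799; [Cd²⁺] = 10^(-3.3799) ≈ 0.00042 M.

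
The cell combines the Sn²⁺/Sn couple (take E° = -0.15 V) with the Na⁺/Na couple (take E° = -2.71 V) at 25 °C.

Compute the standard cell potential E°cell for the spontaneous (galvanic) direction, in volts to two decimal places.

The Sn²⁺/Sn couple has the higher reduction potential, so it is the cathode; Na⁺/Na is oxidised at the anode.
E°cell = E°(cathode) − E°(anode) = (-0.15) − (-2.71) = +2.56 V.

+2.56 V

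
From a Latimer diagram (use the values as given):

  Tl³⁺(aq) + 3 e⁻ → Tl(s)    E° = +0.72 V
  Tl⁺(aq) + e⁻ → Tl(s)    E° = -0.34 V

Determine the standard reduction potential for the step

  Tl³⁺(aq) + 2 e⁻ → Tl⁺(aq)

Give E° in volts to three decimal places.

+1.250 V

Sequential free energies add, so n₃E°₃ = n₁E°₁ + n₂E°₂.
With n₃ = 3, and the known step contributing 1×(-0.34) V, the unknown satisfies 2·E° = 3×(+0.72) − 1×(-0.34) = +2.500.
E° = +2.500 / 2 = +1.250 V.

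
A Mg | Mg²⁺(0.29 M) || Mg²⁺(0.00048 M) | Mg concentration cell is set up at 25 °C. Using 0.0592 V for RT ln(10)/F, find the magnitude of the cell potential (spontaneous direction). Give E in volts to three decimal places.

+0.082 V

For a concentration cell E°cell = 0. The 0.29 M side is the cathode (reduction is favoured where [Mg²⁺] is higher).
With n = 2, E = −(0.0592/2) log([Mg²⁺]ₐₙ/[Mg²⁺]꜀ₐₜ) = −(0.0592/2) log(0.00048/0.29) = −(0.0592/2)(-2.781) = +0.082 V.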